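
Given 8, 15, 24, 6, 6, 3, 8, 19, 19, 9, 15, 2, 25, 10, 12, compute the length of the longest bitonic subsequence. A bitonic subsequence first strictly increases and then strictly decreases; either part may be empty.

6

Let inc[i] be the LIS ending at i and dec[i] the longest strictly decreasing subsequence starting at i. inc = [1, 2, 3, 1, 1, 1, 2, 3, 3, 3, 4, 1, 5, 4, 5], dec = [4, 4, 4, 3, 3, 2, 2, 3, 3, 2, 2, 1, 2, 1, 1].
max_i inc[i]+dec[i]−1 = 6, with one witness 8, 15, 24, 19, 15, 12.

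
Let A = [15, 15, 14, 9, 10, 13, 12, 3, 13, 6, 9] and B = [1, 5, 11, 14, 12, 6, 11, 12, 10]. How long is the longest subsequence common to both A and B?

3

Backtracking the LCS table gives one alignment: 14 (A3,B4) → 12 (A7,B5) → 6 (A10,B6).
So the longest common subsequence has length 3.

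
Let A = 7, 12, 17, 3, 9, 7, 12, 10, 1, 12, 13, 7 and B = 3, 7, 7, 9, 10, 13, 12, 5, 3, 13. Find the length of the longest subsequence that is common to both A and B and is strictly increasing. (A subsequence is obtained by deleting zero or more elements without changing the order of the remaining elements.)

For each value that appears in both, track the longest common increasing run ending there.
The best achievable length is 5; one witness is 3, 7, 10, 12, 13 (A-positions 4,6,8,10,11, B-positions 1,2,5,7,10).

5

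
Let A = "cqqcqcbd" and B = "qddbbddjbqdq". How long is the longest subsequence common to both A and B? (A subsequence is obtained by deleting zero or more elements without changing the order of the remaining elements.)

3

A longest common subsequence is qqq (length 3); the LCS DP confirms no longer common subsequence exists.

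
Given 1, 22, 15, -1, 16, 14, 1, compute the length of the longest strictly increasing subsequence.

One longest increasing subsequence is 1, 15, 16 (positions 1,3,5), of length 3; no longer one exists.

3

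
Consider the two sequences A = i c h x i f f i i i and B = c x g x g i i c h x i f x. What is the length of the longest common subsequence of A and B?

6

A longest common subsequence is ichxif (length 6); the LCS DP confirms no longer common subsequence exists.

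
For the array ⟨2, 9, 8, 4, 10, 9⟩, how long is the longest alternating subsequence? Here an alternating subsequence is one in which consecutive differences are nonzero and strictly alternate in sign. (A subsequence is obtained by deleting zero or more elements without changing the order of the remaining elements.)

5

Track the best alternating length ending on an up-step vs a down-step at each position: up/down = 1/1, 2/1, 2/3, 2/3, 4/1, 4/5.
The maximum over both is 5; one such subsequence is 2, 9, 8, 10, 9.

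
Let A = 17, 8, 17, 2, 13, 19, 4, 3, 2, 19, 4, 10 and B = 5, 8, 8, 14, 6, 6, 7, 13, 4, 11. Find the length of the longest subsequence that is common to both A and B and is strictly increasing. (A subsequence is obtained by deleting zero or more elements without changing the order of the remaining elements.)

For each value that appears in both, track the longest common increasing run ending there.
The best achievable length is 2; one witness is 8, 13 (A-positions 2,5, B-positions 2,8).

2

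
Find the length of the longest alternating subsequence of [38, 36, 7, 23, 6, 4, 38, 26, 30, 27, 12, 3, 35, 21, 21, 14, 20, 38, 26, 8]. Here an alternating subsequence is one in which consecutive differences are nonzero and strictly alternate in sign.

12

A longest alternating subsequence is 38, 7, 23, 6, 38, 26, 30, 27, 35, 21, 38, 26 (positions 1,3,4,5,7,8,9,10,13,14,18,19); its 11 consecutive differences strictly alternate in sign, and length 12 is optimal.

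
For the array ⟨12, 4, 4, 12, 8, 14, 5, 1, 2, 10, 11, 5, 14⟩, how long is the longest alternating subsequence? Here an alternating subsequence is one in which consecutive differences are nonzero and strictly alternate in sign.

A longest alternating subsequence is 12, 4, 12, 8, 14, 5, 10, 5, 14 (positions 1,2,4,5,6,7,10,12,13); its 8 consecutive differences strictly alternate in sign, and length 9 is optimal.

9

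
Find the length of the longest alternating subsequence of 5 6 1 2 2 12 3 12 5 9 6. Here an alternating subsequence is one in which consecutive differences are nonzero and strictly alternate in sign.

A longest alternating subsequence is 5, 6, 1, 12, 3, 12, 5, 9, 6 (positions 1,2,3,6,7,8,9,10,11); its 8 consecutive differences strictly alternate in sign, and length 9 is optimal.

9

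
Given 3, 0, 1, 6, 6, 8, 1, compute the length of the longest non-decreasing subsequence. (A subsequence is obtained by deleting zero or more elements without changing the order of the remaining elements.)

5

One longest non-decreasing subsequence is 0, 1, 6, 6, 8 (positions 2,3,4,5,6), of length 5; no longer one exists.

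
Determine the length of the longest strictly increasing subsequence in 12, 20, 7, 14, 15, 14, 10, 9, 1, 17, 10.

4

Scanning left to right, the best length ending at each element is: 12→1, 20→2, 7→1, 14→2, 15→3, 14→2, 10→2, 9→2, 1→1, 17→4, 10→3.
So the longest increasing subsequence has length 4, e.g. 12, 14, 15, 17.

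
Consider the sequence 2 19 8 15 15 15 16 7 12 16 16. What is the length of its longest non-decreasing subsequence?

Scanning left to right, the best length ending at each element is: 2→1, 19→2, 8→2, 15→3, 15→4, 15→5, 16→6, 7→2, 12→3, 16→7, 16→8.
So the longest non-decreasing subsequence has length 8, e.g. 2, 8, 15, 15, 15, 16, 16, 16.

8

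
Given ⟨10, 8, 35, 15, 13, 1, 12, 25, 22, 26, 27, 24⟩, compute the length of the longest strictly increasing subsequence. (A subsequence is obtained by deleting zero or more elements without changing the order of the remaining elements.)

5

Scanning left to right, the best length ending at each element is: 10→1, 8→1, 35→2, 15→2, 13→2, 1→1, 12→2, 25→3, 22→3, 26→4, 27→5, 24→4.
So the longest increasing subsequence has length 5, e.g. 10, 15, 25, 26, 27.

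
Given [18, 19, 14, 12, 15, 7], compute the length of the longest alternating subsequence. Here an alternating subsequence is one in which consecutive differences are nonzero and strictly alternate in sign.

A longest alternating subsequence is 18, 19, 14, 15, 7 (positions 1,2,3,5,6); its 4 consecutive differences strictly alternate in sign, and length 5 is optimal.

5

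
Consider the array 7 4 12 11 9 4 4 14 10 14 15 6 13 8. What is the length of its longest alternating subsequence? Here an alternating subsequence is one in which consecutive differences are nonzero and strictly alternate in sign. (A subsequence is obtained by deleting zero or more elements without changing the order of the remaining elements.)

Track the best alternating length ending on an up-step vs a down-step at each position: up/down = 1/1, 1/2, 3/1, 3/4, 3/4, 1/4, 1/4, 5/1, 5/6, 7/1, 7/1, 5/8, 9/8, 9/10.
The maximum over both is 10; one such subsequence is 7, 4, 12, 11, 14, 10, 14, 6, 13, 8.

10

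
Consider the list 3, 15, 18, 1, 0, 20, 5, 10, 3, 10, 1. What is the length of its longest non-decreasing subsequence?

4

One longest non-decreasing subsequence is 3, 15, 18, 20 (positions 1,2,3,6), of length 4; no longer one exists.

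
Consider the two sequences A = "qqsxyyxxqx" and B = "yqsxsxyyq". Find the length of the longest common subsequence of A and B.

Backtracking the LCS table gives one alignment: q (A1,B2) → s (A3,B5) → x (A4,B6) → y (A5,B7) → y (A6,B8) → q (A9,B9).
So the longest common subsequence has length 6.

6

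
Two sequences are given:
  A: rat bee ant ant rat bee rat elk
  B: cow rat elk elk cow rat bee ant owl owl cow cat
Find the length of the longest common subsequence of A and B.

3

Backtracking the LCS table gives one alignment: rat (A1,B6) → bee (A2,B7) → ant (A3,B8).
So the longest common subsequence has length 3.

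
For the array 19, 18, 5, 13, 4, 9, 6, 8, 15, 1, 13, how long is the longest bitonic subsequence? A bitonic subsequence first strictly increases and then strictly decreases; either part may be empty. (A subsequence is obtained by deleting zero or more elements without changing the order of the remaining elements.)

6

One longest bitonic subsequence is 19, 18, 13, 9, 8, 1 (positions 1,2,4,6,8,10): it rises to 19 then falls. Length 6 is optimal.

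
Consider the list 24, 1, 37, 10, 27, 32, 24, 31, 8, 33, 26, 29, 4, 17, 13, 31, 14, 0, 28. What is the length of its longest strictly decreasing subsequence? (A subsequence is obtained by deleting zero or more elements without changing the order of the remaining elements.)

7

Scanning left to right, the best length ending at each element is: 24→1, 1→2, 37→1, 10→2, 27→2, 32→2, 24→3, 31→3, 8→4, 33→2, 26→4, 29→4, 4→5, 17→5, 13→6, 31→3, 14→6, 0→7, 28→5.
So the longest decreasing subsequence has length 7, e.g. 37, 32, 31, 26, 17, 13, 0.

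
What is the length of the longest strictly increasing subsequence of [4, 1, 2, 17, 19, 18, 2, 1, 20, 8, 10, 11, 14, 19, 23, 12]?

8

Let dp[i] be the longest increasing subsequence ending at position i. Then dp = [1, 1, 2, 3, 4, 4, 2, 1, 5, 3, 4, 5, 6, 7, 8, 6].
The maximum is 8; one witness is 1, 2, 8, 10, 11, 14, 19, 23 at positions 2,3,10,11,12,13,14,15.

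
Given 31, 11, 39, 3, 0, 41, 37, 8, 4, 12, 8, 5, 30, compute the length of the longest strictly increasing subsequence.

Let dp[i] be the longest increasing subsequence ending at position i. Then dp = [1, 1, 2, 1, 1, 3, 2, 2, 2, 3, 3, 3, 4].
The maximum is 4; one witness is 3, 8, 12, 30 at positions 4,8,10,13.

4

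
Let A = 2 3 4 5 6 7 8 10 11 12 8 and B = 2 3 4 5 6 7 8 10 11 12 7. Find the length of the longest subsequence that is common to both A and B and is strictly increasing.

For each value that appears in both, track the longest common increasing run ending there.
The best achievable length is 10; one witness is 2, 3, 4, 5, 6, 7, 8, 10, 11, 12 (A-positions 1,2,3,4,5,6,7,8,9,10, B-positions 1,2,3,4,5,6,7,8,9,10).

10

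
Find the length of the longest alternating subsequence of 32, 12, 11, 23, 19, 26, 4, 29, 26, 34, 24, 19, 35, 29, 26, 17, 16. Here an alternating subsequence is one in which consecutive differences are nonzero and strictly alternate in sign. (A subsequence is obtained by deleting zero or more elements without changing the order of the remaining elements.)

12

A longest alternating subsequence is 32, 12, 23, 19, 26, 4, 29, 26, 34, 24, 35, 29 (positions 1,2,4,5,6,7,8,9,10,11,13,14); its 11 consecutive differences strictly alternate in sign, and length 12 is optimal.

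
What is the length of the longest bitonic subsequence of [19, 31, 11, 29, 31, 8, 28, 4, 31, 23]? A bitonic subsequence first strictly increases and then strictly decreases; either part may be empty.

5

One longest bitonic subsequence is 19, 31, 29, 28, 23 (positions 1,2,4,7,10): it rises to 31 then falls. Length 5 is optimal.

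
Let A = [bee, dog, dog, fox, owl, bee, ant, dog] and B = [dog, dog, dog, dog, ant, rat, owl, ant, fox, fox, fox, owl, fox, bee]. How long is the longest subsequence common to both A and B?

A longest common subsequence is dog, dog, fox, owl, bee (length 5); the LCS DP confirms no longer common subsequence exists.

5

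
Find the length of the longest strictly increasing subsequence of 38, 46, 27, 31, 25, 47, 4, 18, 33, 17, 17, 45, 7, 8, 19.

4

Let dp[i] be the longest increasing subsequence ending at position i. Then dp = [1, 2, 1, 2, 1, 3, 1, 2, 3, 2, 2, 4, 2, 3, 4].
The maximum is 4; one witness is 27, 31, 33, 45 at positions 3,4,9,12.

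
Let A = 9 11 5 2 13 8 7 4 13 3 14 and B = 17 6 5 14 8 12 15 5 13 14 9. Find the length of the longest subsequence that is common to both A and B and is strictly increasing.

4

For each value that appears in both, track the longest common increasing run ending there.
The best achievable length is 4; one witness is 5, 8, 13, 14 (A-positions 3,6,9,11, B-positions 3,5,9,10).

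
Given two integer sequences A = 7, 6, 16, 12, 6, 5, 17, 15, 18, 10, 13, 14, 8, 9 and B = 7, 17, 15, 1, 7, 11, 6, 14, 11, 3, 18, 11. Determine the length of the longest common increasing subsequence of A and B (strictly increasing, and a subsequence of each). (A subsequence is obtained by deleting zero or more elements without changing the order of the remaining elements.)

3

A longest common strictly increasing subsequence is 7, 17, 18 (length 3); it appears in order in both A and B, and no longer such subsequence exists.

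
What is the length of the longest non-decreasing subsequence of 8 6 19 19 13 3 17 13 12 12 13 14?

5

Let dp[i] be the longest non-decreasing subsequence ending at position i. Then dp = [1, 1, 2, 3, 2, 1, 3, 3, 2, 3, 4, 5].
The maximum is 5; one witness is 8, 13, 13, 13, 14 at positions 1,5,8,11,12.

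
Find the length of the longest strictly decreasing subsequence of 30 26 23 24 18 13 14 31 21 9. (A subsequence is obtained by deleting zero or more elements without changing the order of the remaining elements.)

One longest decreasing subsequence is 30, 26, 23, 18, 13, 9 (positions 1,2,3,5,6,10), of length 6; no longer one exists.

6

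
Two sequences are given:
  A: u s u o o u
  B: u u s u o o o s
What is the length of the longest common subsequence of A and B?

Backtracking the LCS table gives one alignment: u (A1,B2) → s (A2,B3) → u (A3,B4) → o (A4,B6) → o (A5,B7).
So the longest common subsequence has length 5.

5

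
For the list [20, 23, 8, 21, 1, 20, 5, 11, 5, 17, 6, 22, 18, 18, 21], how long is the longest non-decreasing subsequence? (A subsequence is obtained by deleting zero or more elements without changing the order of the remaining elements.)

7

One longest non-decreasing subsequence is 1, 5, 11, 17, 18, 18, 21 (positions 5,7,8,10,13,14,15), of length 7; no longer one exists.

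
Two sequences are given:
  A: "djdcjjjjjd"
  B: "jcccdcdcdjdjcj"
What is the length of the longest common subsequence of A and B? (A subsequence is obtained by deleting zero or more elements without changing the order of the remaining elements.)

Backtracking the LCS table gives one alignment: d (A1,B5) → d (A3,B7) → c (A4,B8) → j (A5,B10) → j (A6,B12) → j (A9,B14).
So the longest common subsequence has length 6.

6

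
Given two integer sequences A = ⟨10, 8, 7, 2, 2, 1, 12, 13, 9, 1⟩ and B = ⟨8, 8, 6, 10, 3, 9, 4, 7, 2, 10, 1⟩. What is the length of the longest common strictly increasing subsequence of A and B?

2

For each value that appears in both, track the longest common increasing run ending there.
The best achievable length is 2; one witness is 8, 9 (A-positions 2,9, B-positions 1,6).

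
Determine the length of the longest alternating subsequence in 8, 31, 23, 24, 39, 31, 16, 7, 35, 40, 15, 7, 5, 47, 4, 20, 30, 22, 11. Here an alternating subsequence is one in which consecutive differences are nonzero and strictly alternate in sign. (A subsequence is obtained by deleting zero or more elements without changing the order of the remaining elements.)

11

Track the best alternating length ending on an up-step vs a down-step at each position: up/down = 1/1, 2/1, 2/3, 4/3, 4/1, 4/5, 2/5, 1/5, 6/5, 6/1, 6/7, 1/7, 1/7, 8/1, 1/9, 10/9, 10/9, 10/11, 10/11.
The maximum over both is 11; one such subsequence is 8, 31, 23, 39, 31, 35, 15, 47, 4, 30, 22.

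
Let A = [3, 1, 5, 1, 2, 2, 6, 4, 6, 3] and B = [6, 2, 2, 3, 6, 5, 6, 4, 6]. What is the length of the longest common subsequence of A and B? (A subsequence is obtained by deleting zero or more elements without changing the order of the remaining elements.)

A longest common subsequence is 3, 5, 6, 4, 6 (length 5); the LCS DP confirms no longer common subsequence exists.

5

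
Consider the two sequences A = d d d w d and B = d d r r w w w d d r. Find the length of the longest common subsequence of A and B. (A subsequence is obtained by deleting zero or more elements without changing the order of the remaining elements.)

4

A longest common subsequence is dddd (length 4); the LCS DP confirms no longer common subsequence exists.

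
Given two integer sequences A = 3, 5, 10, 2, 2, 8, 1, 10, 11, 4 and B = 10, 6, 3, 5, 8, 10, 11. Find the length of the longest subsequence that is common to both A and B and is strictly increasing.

5

For each value that appears in both, track the longest common increasing run ending there.
The best achievable length is 5; one witness is 3, 5, 8, 10, 11 (A-positions 1,2,6,8,9, B-positions 3,4,5,6,7).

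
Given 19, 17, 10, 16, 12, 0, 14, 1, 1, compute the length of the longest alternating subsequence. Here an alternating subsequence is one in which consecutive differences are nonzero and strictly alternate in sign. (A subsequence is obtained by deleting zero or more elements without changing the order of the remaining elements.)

6

Track the best alternating length ending on an up-step vs a down-step at each position: up/down = 1/1, 1/2, 1/2, 3/2, 3/4, 1/4, 5/4, 5/6, 5/6.
The maximum over both is 6; one such subsequence is 19, 10, 16, 12, 14, 1.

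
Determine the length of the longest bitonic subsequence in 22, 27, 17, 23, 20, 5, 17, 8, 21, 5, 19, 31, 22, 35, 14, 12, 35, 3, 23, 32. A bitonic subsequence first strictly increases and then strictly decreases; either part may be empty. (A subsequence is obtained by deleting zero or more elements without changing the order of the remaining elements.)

8

One longest bitonic subsequence is 22, 27, 23, 21, 19, 14, 12, 3 (positions 1,2,4,9,11,15,16,18): it rises to 27 then falls. Length 8 is optimal.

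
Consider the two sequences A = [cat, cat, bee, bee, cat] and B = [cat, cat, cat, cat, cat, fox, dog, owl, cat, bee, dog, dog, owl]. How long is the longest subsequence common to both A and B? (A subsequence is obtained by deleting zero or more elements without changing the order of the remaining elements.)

3

Backtracking the LCS table gives one alignment: cat (A1,B5) → cat (A2,B9) → bee (A3,B10).
So the longest common subsequence has length 3.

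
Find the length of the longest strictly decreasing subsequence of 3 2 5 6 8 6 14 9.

2

One longest decreasing subsequence is 3, 2 (positions 1,2), of length 2; no longer one exists.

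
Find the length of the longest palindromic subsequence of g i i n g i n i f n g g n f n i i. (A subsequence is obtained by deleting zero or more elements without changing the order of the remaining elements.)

12

One longest palindromic subsequence is iinfnggnfnii (positions 2,3,4,9,10,11,12,13,14,15,16,17); it reads the same forward and backward, and the interval DP gives dp[1][17] = 12.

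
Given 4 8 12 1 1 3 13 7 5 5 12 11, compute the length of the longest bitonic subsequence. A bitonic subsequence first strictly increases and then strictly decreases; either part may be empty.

6

Let inc[i] be the LIS ending at i and dec[i] the longest strictly decreasing subsequence starting at i. inc = [1, 2, 3, 1, 1, 2, 4, 3, 3, 3, 4, 4], dec = [2, 3, 3, 1, 1, 1, 3, 2, 1, 1, 2, 1].
max_i inc[i]+dec[i]−1 = 6, with one witness 4, 8, 12, 13, 12, 11.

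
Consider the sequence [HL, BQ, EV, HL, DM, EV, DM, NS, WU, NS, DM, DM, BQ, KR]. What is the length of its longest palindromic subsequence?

9

One longest palindromic subsequence is BQ DM DM NS WU NS DM DM BQ (positions 2,5,7,8,9,10,11,12,13); it reads the same forward and backward, and the interval DP gives dp[1][14] = 9.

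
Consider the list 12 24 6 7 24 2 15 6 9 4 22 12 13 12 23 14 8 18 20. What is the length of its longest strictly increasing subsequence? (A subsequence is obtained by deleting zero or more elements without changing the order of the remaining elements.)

Let dp[i] be the longest increasing subsequence ending at position i. Then dp = [1, 2, 1, 2, 3, 1, 3, 2, 3, 2, 4, 4, 5, 4, 6, 6, 3, 7, 8].
The maximum is 8; one witness is 6, 7, 9, 12, 13, 14, 18, 20 at positions 3,4,9,12,13,16,18,19.

8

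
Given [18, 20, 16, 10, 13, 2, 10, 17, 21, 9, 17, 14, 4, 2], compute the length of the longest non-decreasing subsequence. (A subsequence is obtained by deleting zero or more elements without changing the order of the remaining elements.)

4

One longest non-decreasing subsequence is 10, 13, 17, 21 (positions 4,5,8,9), of length 4; no longer one exists.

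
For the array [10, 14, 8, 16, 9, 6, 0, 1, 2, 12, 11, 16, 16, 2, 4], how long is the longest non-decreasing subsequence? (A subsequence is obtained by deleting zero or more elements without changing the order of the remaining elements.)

Scanning left to right, the best length ending at each element is: 10→1, 14→2, 8→1, 16→3, 9→2, 6→1, 0→1, 1→2, 2→3, 12→4, 11→4, 16→5, 16→6, 2→4, 4→5.
So the longest non-decreasing subsequence has length 6, e.g. 0, 1, 2, 12, 16, 16.

6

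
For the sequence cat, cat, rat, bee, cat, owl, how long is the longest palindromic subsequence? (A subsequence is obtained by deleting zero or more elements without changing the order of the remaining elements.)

3

One longest palindromic subsequence is cat bee cat (positions 2,4,5); it reads the same forward and backward, and the interval DP gives dp[1][6] = 3.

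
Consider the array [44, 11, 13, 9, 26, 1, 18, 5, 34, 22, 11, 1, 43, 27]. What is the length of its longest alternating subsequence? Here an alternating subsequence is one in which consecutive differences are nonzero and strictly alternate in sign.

12

Track the best alternating length ending on an up-step vs a down-step at each position: up/down = 1/1, 1/2, 3/2, 1/4, 5/2, 1/6, 7/6, 7/8, 9/2, 9/10, 9/10, 1/10, 11/2, 11/12.
The maximum over both is 12; one such subsequence is 44, 11, 13, 9, 26, 1, 18, 5, 34, 22, 43, 27.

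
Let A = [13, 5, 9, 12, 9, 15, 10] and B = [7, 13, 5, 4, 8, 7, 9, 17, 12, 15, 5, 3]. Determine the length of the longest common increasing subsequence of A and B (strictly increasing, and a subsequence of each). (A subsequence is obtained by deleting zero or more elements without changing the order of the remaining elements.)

For each value that appears in both, track the longest common increasing run ending there.
The best achievable length is 4; one witness is 5, 9, 12, 15 (A-positions 2,3,4,6, B-positions 3,7,9,10).

4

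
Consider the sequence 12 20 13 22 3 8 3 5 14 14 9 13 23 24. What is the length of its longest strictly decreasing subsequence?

4

Let dp[i] be the longest decreasing subsequence ending at position i. Then dp = [1, 1, 2, 1, 3, 3, 4, 4, 2, 2, 3, 3, 1, 1].
The maximum is 4; one witness is 20, 13, 8, 3 at positions 2,3,6,7.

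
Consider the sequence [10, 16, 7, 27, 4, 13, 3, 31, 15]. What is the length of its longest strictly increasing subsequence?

One longest increasing subsequence is 10, 16, 27, 31 (positions 1,2,4,8), of length 4; no longer one exists.

4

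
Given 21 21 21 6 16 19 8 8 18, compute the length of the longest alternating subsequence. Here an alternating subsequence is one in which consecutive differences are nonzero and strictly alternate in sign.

Track the best alternating length ending on an up-step vs a down-step at each position: up/down = 1/1, 1/1, 1/1, 1/2, 3/2, 3/2, 3/4, 3/4, 5/4.
The maximum over both is 5; one such subsequence is 21, 6, 16, 8, 18.

5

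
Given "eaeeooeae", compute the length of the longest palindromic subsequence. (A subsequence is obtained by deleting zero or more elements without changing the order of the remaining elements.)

8

One longest palindromic subsequence is eaeooeae (positions 1,2,3,5,6,7,8,9); it reads the same forward and backward, and the interval DP gives dp[1][9] = 8.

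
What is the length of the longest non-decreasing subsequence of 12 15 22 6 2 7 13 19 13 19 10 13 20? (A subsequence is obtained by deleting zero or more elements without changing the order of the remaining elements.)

6

One longest non-decreasing subsequence is 6, 7, 13, 19, 19, 20 (positions 4,6,7,8,10,13), of length 6; no longer one exists.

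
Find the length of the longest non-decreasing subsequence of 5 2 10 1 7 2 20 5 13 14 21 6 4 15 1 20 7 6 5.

7

Let dp[i] be the longest non-decreasing subsequence ending at position i. Then dp = [1, 1, 2, 1, 2, 2, 3, 3, 4, 5, 6, 4, 3, 6, 2, 7, 5, 5, 4].
The maximum is 7; one witness is 2, 2, 5, 13, 14, 15, 20 at positions 2,6,8,9,10,14,16.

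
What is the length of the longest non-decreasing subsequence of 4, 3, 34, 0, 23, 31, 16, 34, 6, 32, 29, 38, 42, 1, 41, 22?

6

Let dp[i] be the longest non-decreasing subsequence ending at position i. Then dp = [1, 1, 2, 1, 2, 3, 2, 4, 2, 4, 3, 5, 6, 2, 6, 3].
The maximum is 6; one witness is 4, 23, 31, 34, 38, 42 at positions 1,5,6,8,12,13.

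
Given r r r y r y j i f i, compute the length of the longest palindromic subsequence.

One longest palindromic subsequence is rrrr (positions 1,2,3,5); it reads the same forward and backward, and the interval DP gives dp[1][10] = 4.

4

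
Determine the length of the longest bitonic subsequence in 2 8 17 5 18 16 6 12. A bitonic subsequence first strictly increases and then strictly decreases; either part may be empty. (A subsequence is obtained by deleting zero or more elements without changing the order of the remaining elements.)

6

Let inc[i] be the LIS ending at i and dec[i] the longest strictly decreasing subsequence starting at i. inc = [1, 2, 3, 2, 4, 3, 3, 4], dec = [1, 2, 3, 1, 3, 2, 1, 1].
max_i inc[i]+dec[i]−1 = 6, with one witness 2, 8, 17, 18, 16, 12.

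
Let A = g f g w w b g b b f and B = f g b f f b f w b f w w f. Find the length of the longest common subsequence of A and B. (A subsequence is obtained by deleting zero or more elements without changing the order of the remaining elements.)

A longest common subsequence is fgbbbf (length 6); the LCS DP confirms no longer common subsequence exists.

6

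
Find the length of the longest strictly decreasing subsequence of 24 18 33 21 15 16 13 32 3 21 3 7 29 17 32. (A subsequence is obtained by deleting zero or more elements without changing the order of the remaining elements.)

One longest decreasing subsequence is 24, 18, 15, 13, 3 (positions 1,2,5,7,9), of length 5; no longer one exists.

5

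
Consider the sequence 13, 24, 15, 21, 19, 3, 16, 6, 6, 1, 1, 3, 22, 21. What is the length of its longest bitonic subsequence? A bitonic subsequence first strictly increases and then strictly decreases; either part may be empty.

7

One longest bitonic subsequence is 13, 24, 21, 19, 16, 6, 3 (positions 1,2,4,5,7,9,12): it rises to 24 then falls. Length 7 is optimal.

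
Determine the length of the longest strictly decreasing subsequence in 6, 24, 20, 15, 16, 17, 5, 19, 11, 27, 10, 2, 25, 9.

6

One longest decreasing subsequence is 24, 20, 15, 11, 10, 2 (positions 2,3,4,9,11,12), of length 6; no longer one exists.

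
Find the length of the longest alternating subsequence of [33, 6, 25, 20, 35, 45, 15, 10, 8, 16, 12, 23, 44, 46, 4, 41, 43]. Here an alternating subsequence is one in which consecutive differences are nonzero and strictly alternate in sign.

11

A longest alternating subsequence is 33, 6, 25, 20, 35, 15, 16, 12, 23, 4, 41 (positions 1,2,3,4,5,7,10,11,12,15,16); its 10 consecutive differences strictly alternate in sign, and length 11 is optimal.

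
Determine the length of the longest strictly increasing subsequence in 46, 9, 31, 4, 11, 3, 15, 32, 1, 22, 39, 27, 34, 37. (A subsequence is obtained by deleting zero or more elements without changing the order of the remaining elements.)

Scanning left to right, the best length ending at each element is: 46→1, 9→1, 31→2, 4→1, 11→2, 3→1, 15→3, 32→4, 1→1, 22→4, 39→5, 27→5, 34→6, 37→7.
So the longest increasing subsequence has length 7, e.g. 9, 11, 15, 22, 27, 34, 37.

7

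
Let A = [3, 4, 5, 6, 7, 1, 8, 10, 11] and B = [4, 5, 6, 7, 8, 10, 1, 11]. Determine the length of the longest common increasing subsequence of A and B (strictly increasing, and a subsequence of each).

For each value that appears in both, track the longest common increasing run ending there.
The best achievable length is 7; one witness is 4, 5, 6, 7, 8, 10, 11 (A-positions 2,3,4,5,7,8,9, B-positions 1,2,3,4,5,6,8).

7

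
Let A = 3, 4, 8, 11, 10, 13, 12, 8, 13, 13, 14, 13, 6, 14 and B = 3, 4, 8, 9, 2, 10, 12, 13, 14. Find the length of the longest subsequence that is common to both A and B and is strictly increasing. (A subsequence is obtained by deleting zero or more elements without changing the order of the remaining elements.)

7

A longest common strictly increasing subsequence is 3, 4, 8, 10, 12, 13, 14 (length 7); it appears in order in both A and B, and no longer such subsequence exists.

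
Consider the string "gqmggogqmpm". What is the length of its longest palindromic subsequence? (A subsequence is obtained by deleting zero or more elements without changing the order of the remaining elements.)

Using dp[i][j] = 2 + dp[i+1][j−1] if the ends match, else max(dp[i+1][j], dp[i][j−1]):
dp[1][11] = 5. A witness is mgogm at positions 3,5,6,7,11.

5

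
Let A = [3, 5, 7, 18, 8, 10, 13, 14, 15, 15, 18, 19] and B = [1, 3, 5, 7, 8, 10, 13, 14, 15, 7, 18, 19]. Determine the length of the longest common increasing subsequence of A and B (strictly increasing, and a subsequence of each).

A longest common strictly increasing subsequence is 3, 5, 7, 8, 10, 13, 14, 15, 18, 19 (length 10); it appears in order in both A and B, and no longer such subsequence exists.

10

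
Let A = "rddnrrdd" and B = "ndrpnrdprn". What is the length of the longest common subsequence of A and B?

4

Backtracking the LCS table gives one alignment: r (A1,B3) → n (A4,B5) → r (A5,B6) → r (A6,B9).
So the longest common subsequence has length 4.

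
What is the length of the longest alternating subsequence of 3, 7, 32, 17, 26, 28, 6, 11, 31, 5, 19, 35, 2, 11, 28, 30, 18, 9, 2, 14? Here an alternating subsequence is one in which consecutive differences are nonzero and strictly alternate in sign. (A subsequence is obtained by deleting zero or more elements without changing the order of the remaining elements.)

12

A longest alternating subsequence is 3, 32, 17, 26, 6, 11, 5, 19, 2, 11, 9, 14 (positions 1,3,4,5,7,8,10,11,13,14,18,20); its 11 consecutive differences strictly alternate in sign, and length 12 is optimal.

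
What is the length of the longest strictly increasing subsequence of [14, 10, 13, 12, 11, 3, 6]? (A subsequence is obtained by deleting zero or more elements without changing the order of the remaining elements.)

2

Let dp[i] be the longest increasing subsequence ending at position i. Then dp = [1, 1, 2, 2, 2, 1, 2].
The maximum is 2; one witness is 10, 13 at positions 2,3.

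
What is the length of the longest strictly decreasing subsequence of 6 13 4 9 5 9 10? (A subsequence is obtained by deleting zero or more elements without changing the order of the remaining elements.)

3

Let dp[i] be the longest decreasing subsequence ending at position i. Then dp = [1, 1, 2, 2, 3, 2, 2].
The maximum is 3; one witness is 13, 9, 5 at positions 2,4,5.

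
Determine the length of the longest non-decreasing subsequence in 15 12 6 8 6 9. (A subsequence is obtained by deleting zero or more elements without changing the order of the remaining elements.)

Let dp[i] be the longest non-decreasing subsequence ending at position i. Then dp = [1, 1, 1, 2, 2, 3].
The maximum is 3; one witness is 6, 8, 9 at positions 3,4,6.

3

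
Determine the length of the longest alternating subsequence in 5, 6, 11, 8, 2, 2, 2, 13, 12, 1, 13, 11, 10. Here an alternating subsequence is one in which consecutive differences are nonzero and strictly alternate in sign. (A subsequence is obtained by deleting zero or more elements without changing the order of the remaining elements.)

7

Track the best alternating length ending on an up-step vs a down-step at each position: up/down = 1/1, 2/1, 2/1, 2/3, 1/3, 1/3, 1/3, 4/1, 4/5, 1/5, 6/1, 6/7, 6/7.
The maximum over both is 7; one such subsequence is 5, 11, 8, 13, 12, 13, 11.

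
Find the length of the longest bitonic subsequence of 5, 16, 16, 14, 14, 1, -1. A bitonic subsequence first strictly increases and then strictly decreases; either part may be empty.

5

Let inc[i] be the LIS ending at i and dec[i] the longest strictly decreasing subsequence starting at i. inc = [1, 2, 2, 2, 2, 1, 1], dec = [3, 4, 4, 3, 3, 2, 1].
max_i inc[i]+dec[i]−1 = 5, with one witness 5, 16, 14, 1, -1.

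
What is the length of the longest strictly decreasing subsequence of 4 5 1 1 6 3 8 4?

2

Scanning left to right, the best length ending at each element is: 4→1, 5→1, 1→2, 1→2, 6→1, 3→2, 8→1, 4→2.
So the longest decreasing subsequence has length 2, e.g. 4, 1.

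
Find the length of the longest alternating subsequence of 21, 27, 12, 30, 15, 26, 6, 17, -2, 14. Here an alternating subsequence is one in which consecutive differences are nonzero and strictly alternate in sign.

10

Track the best alternating length ending on an up-step vs a down-step at each position: up/down = 1/1, 2/1, 1/3, 4/1, 4/5, 6/5, 1/7, 8/7, 1/9, 10/9.
The maximum over both is 10; one such subsequence is 21, 27, 12, 30, 15, 26, 6, 17, -2, 14.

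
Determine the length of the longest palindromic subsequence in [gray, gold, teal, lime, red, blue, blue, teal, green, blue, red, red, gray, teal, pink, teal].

Using dp[i][j] = 2 + dp[i+1][j−1] if the ends match, else max(dp[i+1][j], dp[i][j−1]):
dp[1][16] = 7. A witness is teal red blue green blue red teal at positions 3,5,7,9,10,12,16.

7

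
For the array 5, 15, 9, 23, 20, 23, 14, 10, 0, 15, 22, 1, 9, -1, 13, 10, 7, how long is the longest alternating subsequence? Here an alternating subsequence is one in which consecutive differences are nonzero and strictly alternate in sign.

A longest alternating subsequence is 5, 15, 9, 23, 20, 23, 14, 15, 1, 9, -1, 13, 10 (positions 1,2,3,4,5,6,7,10,12,13,14,15,16); its 12 consecutive differences strictly alternate in sign, and length 13 is optimal.

13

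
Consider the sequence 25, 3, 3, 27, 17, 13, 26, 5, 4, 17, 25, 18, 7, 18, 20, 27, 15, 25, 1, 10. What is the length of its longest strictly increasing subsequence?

6

Let dp[i] be the longest increasing subsequence ending at position i. Then dp = [1, 1, 1, 2, 2, 2, 3, 2, 2, 3, 4, 4, 3, 4, 5, 6, 4, 6, 1, 4].
The maximum is 6; one witness is 3, 13, 17, 18, 20, 27 at positions 2,6,10,12,15,16.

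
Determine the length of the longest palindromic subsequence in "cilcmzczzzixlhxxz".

6

One longest palindromic subsequence is lzzzzl (positions 3,6,8,9,10,13); it reads the same forward and backward, and the interval DP gives dp[1][17] = 6.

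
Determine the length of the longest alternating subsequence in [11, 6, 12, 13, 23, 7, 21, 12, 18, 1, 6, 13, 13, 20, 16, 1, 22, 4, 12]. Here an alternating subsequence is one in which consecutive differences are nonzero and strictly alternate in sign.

A longest alternating subsequence is 11, 6, 12, 7, 21, 12, 18, 1, 20, 16, 22, 4, 12 (positions 1,2,3,6,7,8,9,10,14,15,17,18,19); its 12 consecutive differences strictly alternate in sign, and length 13 is optimal.

13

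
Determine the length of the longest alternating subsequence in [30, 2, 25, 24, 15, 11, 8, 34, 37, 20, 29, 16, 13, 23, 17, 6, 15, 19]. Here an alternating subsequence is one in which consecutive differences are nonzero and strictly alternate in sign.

A longest alternating subsequence is 30, 2, 25, 24, 34, 20, 29, 16, 23, 6, 15 (positions 1,2,3,4,8,10,11,12,14,16,17); its 10 consecutive differences strictly alternate in sign, and length 11 is optimal.

11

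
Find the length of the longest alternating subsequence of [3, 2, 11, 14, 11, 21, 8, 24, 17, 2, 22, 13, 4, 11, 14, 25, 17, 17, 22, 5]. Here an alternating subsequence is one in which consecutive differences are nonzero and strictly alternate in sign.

14

Track the best alternating length ending on an up-step vs a down-step at each position: up/down = 1/1, 1/2, 3/1, 3/1, 3/4, 5/1, 3/6, 7/1, 7/8, 1/8, 9/8, 9/10, 9/10, 11/10, 11/10, 11/1, 11/12, 11/12, 13/12, 11/14.
The maximum over both is 14; one such subsequence is 3, 2, 14, 11, 21, 8, 24, 17, 22, 13, 25, 17, 22, 5.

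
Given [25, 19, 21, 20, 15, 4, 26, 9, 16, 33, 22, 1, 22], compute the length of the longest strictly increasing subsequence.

4

Let dp[i] be the longest increasing subsequence ending at position i. Then dp = [1, 1, 2, 2, 1, 1, 3, 2, 3, 4, 4, 1, 4].
The maximum is 4; one witness is 19, 21, 26, 33 at positions 2,3,7,10.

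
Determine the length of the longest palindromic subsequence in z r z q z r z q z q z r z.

One longest palindromic subsequence is zrzqzqzqzrz (positions 1,2,3,4,5,8,9,10,11,12,13); it reads the same forward and backward, and the interval DP gives dp[1][13] = 11.

11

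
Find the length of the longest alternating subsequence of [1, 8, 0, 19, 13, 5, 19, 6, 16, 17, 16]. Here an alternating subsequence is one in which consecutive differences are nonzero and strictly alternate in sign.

A longest alternating subsequence is 1, 8, 0, 19, 13, 19, 6, 17, 16 (positions 1,2,3,4,5,7,8,10,11); its 8 consecutive differences strictly alternate in sign, and length 9 is optimal.

9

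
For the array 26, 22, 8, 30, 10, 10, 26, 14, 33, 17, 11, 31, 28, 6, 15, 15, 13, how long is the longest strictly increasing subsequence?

5

Let dp[i] be the longest increasing subsequence ending at position i. Then dp = [1, 1, 1, 2, 2, 2, 3, 3, 4, 4, 3, 5, 5, 1, 4, 4, 4].
The maximum is 5; one witness is 8, 10, 14, 17, 31 at positions 3,5,8,10,12.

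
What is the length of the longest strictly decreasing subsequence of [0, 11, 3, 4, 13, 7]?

One longest decreasing subsequence is 11, 3 (positions 2,3), of length 2; no longer one exists.

2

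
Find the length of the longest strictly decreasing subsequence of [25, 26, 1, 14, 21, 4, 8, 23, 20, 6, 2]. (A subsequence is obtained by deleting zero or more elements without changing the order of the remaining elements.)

Let dp[i] be the longest decreasing subsequence ending at position i. Then dp = [1, 1, 2, 2, 2, 3, 3, 2, 3, 4, 5].
The maximum is 5; one witness is 25, 14, 8, 6, 2 at positions 1,4,7,10,11.

5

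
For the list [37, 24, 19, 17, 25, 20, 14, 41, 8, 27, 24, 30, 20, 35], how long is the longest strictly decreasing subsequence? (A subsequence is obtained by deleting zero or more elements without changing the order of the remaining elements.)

6

Scanning left to right, the best length ending at each element is: 37→1, 24→2, 19→3, 17→4, 25→2, 20→3, 14→5, 41→1, 8→6, 27→2, 24→3, 30→2, 20→4, 35→2.
So the longest decreasing subsequence has length 6, e.g. 37, 24, 19, 17, 14, 8.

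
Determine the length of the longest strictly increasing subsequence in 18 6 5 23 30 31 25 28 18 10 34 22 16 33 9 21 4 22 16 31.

6

Let dp[i] be the longest increasing subsequence ending at position i. Then dp = [1, 1, 1, 2, 3, 4, 3, 4, 2, 2, 5, 3, 3, 5, 2, 4, 1, 5, 3, 6].
The maximum is 6; one witness is 6, 10, 16, 21, 22, 31 at positions 2,10,13,16,18,20.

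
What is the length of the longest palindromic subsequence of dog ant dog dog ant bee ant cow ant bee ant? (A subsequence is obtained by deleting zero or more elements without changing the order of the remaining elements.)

Using dp[i][j] = 2 + dp[i+1][j−1] if the ends match, else max(dp[i+1][j], dp[i][j−1]):
dp[1][11] = 7. A witness is ant bee ant cow ant bee ant at positions 2,6,7,8,9,10,11.

7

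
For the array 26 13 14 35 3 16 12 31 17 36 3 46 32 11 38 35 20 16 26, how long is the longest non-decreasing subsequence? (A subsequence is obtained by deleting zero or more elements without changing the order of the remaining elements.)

6

Let dp[i] be the longest non-decreasing subsequence ending at position i. Then dp = [1, 1, 2, 3, 1, 3, 2, 4, 4, 5, 2, 6, 5, 3, 6, 6, 5, 4, 6].
The maximum is 6; one witness is 13, 14, 16, 31, 36, 46 at positions 2,3,6,8,10,12.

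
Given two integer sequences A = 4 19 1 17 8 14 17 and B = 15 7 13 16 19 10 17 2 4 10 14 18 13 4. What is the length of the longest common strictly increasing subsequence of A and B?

2

For each value that appears in both, track the longest common increasing run ending there.
The best achievable length is 2; one witness is 4, 14 (A-positions 1,6, B-positions 9,11).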